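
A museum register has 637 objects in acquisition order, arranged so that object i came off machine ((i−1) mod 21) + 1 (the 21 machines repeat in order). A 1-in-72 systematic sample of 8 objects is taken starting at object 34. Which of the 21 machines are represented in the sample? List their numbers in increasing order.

1, 4, 7, 10, 13, 16, 19

Consecutive selections differ by k = 72, so their machine numbers differ by 72 mod 21 = 9.
gcd(72, 21) = 3, so the sample visits 21/3 = 7 distinct residues mod 21.
Start 34 is machine 13; the machines hit are 1, 4, 7, 10, 13, 16, 19.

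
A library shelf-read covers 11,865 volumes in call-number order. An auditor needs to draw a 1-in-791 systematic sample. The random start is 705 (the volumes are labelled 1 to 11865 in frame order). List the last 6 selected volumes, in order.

10th selection = 705 + 9×791 = 7824
11th: 7824 + 791 = 8615
12th: 8615 + 791 = 9406
13th: 9406 + 791 = 10197
14th: 10197 + 791 = 10988
15th: 10988 + 791 = 11779

7824, 8615, 9406, 10197, 10988, 11779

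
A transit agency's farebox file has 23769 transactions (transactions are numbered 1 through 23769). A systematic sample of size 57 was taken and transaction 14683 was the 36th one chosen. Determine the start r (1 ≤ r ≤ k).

k = 23769/57 = 417
r = 14683 − (36−1)×417 = 14683 − 14595 = 88

88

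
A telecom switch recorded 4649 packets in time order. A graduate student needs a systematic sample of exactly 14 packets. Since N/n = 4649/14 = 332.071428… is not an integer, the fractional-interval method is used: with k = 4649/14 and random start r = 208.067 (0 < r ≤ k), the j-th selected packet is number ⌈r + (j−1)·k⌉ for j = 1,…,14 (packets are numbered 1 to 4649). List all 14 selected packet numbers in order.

209, 541, 873, 1205, 1537, 1869, 2201, 2533, 2865, 3197, 3529, 3861, 4193, 4525

j=1: r + 0k = 208.067 → ⌈·⌉ = 209
j=2: r + 1k = 540.138428… → ⌈·⌉ = 541
j=3: r + 2k = 872.209857… → ⌈·⌉ = 873
j=4: r + 3k = 1204.281285… → ⌈·⌉ = 1205
j=5: r + 4k = 1536.352714… → ⌈·⌉ = 1537
j=6: r + 5k = 1868.424142… → ⌈·⌉ = 1869
j=7: r + 6k = 2200.495571… → ⌈·⌉ = 2201
j=8: r + 7k = 2532.567 → ⌈·⌉ = 2533
j=9: r + 8k = 2864.638428… → ⌈·⌉ = 2865
j=10: r + 9k = 3196.709857… → ⌈·⌉ = 3197
j=11: r + 10k = 3528.781285… → ⌈·⌉ = 3529
j=12: r + 11k = 3860.852714… → ⌈·⌉ = 3861
j=13: r + 12k = 4192.924142… → ⌈·⌉ = 4193
j=14: r + 13k = 4524.995571… → ⌈·⌉ = 4525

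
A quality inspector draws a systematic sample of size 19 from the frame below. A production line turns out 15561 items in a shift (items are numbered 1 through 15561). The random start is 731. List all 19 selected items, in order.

k = N/n = 15561/19 = 819
item 1: 731
item 2: 731 + 819 = 1550
item 3: 1550 + 819 = 2369
item 4: 2369 + 819 = 3188
item 5: 3188 + 819 = 4007
item 6: 4007 + 819 = 4826
item 7: 4826 + 819 = 5645
item 8: 5645 + 819 = 6464
item 9: 6464 + 819 = 7283
item 10: 7283 + 819 = 8102
item 11: 8102 + 819 = 8921
item 12: 8921 + 819 = 9740
item 13: 9740 + 819 = 10559
item 14: 10559 + 819 = 11378
item 15: 11378 + 819 = 12197
item 16: 12197 + 819 = 13016
item 17: 13016 + 819 = 13835
item 18: 13835 + 819 = 14654
item 19: 14654 + 819 = 15473

731, 1550, 2369, 3188, 4007, 4826, 5645, 6464, 7283, 8102, 8921, 9740, 10559, 11378, 12197, 13016, 13835, 14654, 15473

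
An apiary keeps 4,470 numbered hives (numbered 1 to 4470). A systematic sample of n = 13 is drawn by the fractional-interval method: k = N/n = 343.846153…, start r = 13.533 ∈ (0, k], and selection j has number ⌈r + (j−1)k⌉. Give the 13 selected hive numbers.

14, 358, 702, 1046, 1389, 1733, 2077, 2421, 2765, 3109, 3452, 3796, 4140

j=1: r + 0k = 13.533 → ⌈·⌉ = 14
j=2: r + 1k = 357.379153… → ⌈·⌉ = 358
j=3: r + 2k = 701.225307… → ⌈·⌉ = 702
j=4: r + 3k = 1045.071461… → ⌈·⌉ = 1046
j=5: r + 4k = 1388.917615… → ⌈·⌉ = 1389
j=6: r + 5k = 1732.763769… → ⌈·⌉ = 1733
j=7: r + 6k = 2076.609923… → ⌈·⌉ = 2077
j=8: r + 7k = 2420.456076… → ⌈·⌉ = 2421
j=9: r + 8k = 2764.302230… → ⌈·⌉ = 2765
j=10: r + 9k = 3108.148384… → ⌈·⌉ = 3109
j=11: r + 10k = 3451.994538… → ⌈·⌉ = 3452
j=12: r + 11k = 3795.840692… → ⌈·⌉ = 3796
j=13: r + 12k = 4139.686846… → ⌈·⌉ = 4140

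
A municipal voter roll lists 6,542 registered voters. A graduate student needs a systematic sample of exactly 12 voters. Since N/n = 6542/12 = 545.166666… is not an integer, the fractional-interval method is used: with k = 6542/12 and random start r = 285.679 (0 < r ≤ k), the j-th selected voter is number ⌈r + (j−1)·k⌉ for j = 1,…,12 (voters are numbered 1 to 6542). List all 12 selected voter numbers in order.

286, 831, 1377, 1922, 2467, 3012, 3557, 4102, 4648, 5193, 5738, 6283

j=1: r + 0k = 285.679 → ⌈·⌉ = 286
j=2: r + 1k = 830.845666… → ⌈·⌉ = 831
j=3: r + 2k = 1376.012333… → ⌈·⌉ = 1377
j=4: r + 3k = 1921.179 → ⌈·⌉ = 1922
j=5: r + 4k = 2466.345666… → ⌈·⌉ = 2467
j=6: r + 5k = 3011.512333… → ⌈·⌉ = 3012
j=7: r + 6k = 3556.679 → ⌈·⌉ = 3557
j=8: r + 7k = 4101.845666… → ⌈·⌉ = 4102
j=9: r + 8k = 4647.012333… → ⌈·⌉ = 4648
j=10: r + 9k = 5192.179 → ⌈·⌉ = 5193
j=11: r + 10k = 5737.345666… → ⌈·⌉ = 5738
j=12: r + 11k = 6282.512333… → ⌈·⌉ = 6283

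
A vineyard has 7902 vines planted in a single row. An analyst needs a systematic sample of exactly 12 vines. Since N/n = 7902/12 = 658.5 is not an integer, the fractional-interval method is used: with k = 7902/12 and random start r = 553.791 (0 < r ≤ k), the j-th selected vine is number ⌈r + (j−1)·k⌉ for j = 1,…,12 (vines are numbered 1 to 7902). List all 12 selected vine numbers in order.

554, 1213, 1871, 2530, 3188, 3847, 4505, 5164, 5822, 6481, 7139, 7798

j=1: r + 0k = 553.791 → ⌈·⌉ = 554
j=2: r + 1k = 1212.291 → ⌈·⌉ = 1213
j=3: r + 2k = 1870.791 → ⌈·⌉ = 1871
j=4: r + 3k = 2529.291 → ⌈·⌉ = 2530
j=5: r + 4k = 3187.791 → ⌈·⌉ = 3188
j=6: r + 5k = 3846.291 → ⌈·⌉ = 3847
j=7: r + 6k = 4504.791 → ⌈·⌉ = 4505
j=8: r + 7k = 5163.291 → ⌈·⌉ = 5164
j=9: r + 8k = 5821.791 → ⌈·⌉ = 5822
j=10: r + 9k = 6480.291 → ⌈·⌉ = 6481
j=11: r + 10k = 7138.791 → ⌈·⌉ = 7139
j=12: r + 11k = 7797.291 → ⌈·⌉ = 7798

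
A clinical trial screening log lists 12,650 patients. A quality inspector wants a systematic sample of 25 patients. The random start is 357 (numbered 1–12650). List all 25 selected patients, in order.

k = N/n = 12650/25 = 506
patient 1: 357
patient 2: 357 + 506 = 863
patient 3: 863 + 506 = 1369
patient 4: 1369 + 506 = 1875
patient 5: 1875 + 506 = 2381
patient 6: 2381 + 506 = 2887
patient 7: 2887 + 506 = 3393
patient 8: 3393 + 506 = 3899
patient 9: 3899 + 506 = 4405
patient 10: 4405 + 506 = 4911
patient 11: 4911 + 506 = 5417
patient 12: 5417 + 506 = 5923
patient 13: 5923 + 506 = 6429
patient 14: 6429 + 506 = 6935
patient 15: 6935 + 506 = 7441
patient 16: 7441 + 506 = 7947
patient 17: 7947 + 506 = 8453
patient 18: 8453 + 506 = 8959
patient 19: 8959 + 506 = 9465
patient 20: 9465 + 506 = 9971
patient 21: 9971 + 506 = 10477
patient 22: 10477 + 506 = 10983
patient 23: 10983 + 506 = 11489
patient 24: 11489 + 506 = 11995
patient 25: 11995 + 506 = 12501

357, 863, 1369, 1875, 2381, 2887, 3393, 3899, 4405, 4911, 5417, 5923, 6429, 6935, 7441, 7947, 8453, 8959, 9465, 9971, 10477, 10983, 11489, 11995, 12501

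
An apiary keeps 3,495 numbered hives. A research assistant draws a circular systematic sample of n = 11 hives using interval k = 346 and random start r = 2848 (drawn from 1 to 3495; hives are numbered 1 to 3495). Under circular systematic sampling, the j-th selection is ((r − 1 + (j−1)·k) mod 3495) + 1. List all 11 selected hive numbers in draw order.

2848, 3194, 45, 391, 737, 1083, 1429, 1775, 2121, 2467, 2813

Selection 1: 2848
Selection 2: 2848 + 346 = 3194
Selection 3: 3194 + 346 = 3540 → 3540 − 3495 = 45
Selection 4: 45 + 346 = 391
Selection 5: 391 + 346 = 737
Selection 6: 737 + 346 = 1083
Selection 7: 1083 + 346 = 1429
Selection 8: 1429 + 346 = 1775
Selection 9: 1775 + 346 = 2121
Selection 10: 2121 + 346 = 2467
Selection 11: 2467 + 346 = 2813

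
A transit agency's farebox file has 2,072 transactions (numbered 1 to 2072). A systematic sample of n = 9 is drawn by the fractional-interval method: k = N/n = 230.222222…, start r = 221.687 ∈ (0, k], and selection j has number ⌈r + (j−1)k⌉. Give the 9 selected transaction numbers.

222, 452, 683, 913, 1143, 1373, 1604, 1834, 2064

j=1: r + 0k = 221.687 → ⌈·⌉ = 222
j=2: r + 1k = 451.909222… → ⌈·⌉ = 452
j=3: r + 2k = 682.131444… → ⌈·⌉ = 683
j=4: r + 3k = 912.353666… → ⌈·⌉ = 913
j=5: r + 4k = 1142.575888… → ⌈·⌉ = 1143
j=6: r + 5k = 1372.798111… → ⌈·⌉ = 1373
j=7: r + 6k = 1603.020333… → ⌈·⌉ = 1604
j=8: r + 7k = 1833.242555… → ⌈·⌉ = 1834
j=9: r + 8k = 2063.464777… → ⌈·⌉ = 2064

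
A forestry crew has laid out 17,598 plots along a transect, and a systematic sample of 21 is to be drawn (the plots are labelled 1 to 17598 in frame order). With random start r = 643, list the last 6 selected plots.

13213, 14051, 14889, 15727, 16565, 17403

k = N/n = 17598/21 = 838
16th selection = 643 + 15×838 = 13213
17th: 13213 + 838 = 14051
18th: 14051 + 838 = 14889
19th: 14889 + 838 = 15727
20th: 15727 + 838 = 16565
21st: 16565 + 838 = 17403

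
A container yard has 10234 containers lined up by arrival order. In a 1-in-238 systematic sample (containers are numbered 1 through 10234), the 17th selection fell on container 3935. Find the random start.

k = 238
r = 3935 − (17−1)×238 = 3935 − 3808 = 127

127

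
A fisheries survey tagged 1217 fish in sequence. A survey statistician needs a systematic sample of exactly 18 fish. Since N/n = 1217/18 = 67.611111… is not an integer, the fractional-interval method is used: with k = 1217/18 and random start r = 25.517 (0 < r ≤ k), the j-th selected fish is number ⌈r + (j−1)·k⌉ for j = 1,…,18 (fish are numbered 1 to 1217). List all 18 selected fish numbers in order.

j=1: r + 0k = 25.517 → ⌈·⌉ = 26
j=2: r + 1k = 93.128111… → ⌈·⌉ = 94
j=3: r + 2k = 160.739222… → ⌈·⌉ = 161
j=4: r + 3k = 228.350333… → ⌈·⌉ = 229
j=5: r + 4k = 295.961444… → ⌈·⌉ = 296
j=6: r + 5k = 363.572555… → ⌈·⌉ = 364
j=7: r + 6k = 431.183666… → ⌈·⌉ = 432
j=8: r + 7k = 498.794777… → ⌈·⌉ = 499
j=9: r + 8k = 566.405888… → ⌈·⌉ = 567
j=10: r + 9k = 634.017 → ⌈·⌉ = 635
j=11: r + 10k = 701.628111… → ⌈·⌉ = 702
j=12: r + 11k = 769.239222… → ⌈·⌉ = 770
j=13: r + 12k = 836.850333… → ⌈·⌉ = 837
j=14: r + 13k = 904.461444… → ⌈·⌉ = 905
j=15: r + 14k = 972.072555… → ⌈·⌉ = 973
j=16: r + 15k = 1039.683666… → ⌈·⌉ = 1040
j=17: r + 16k = 1107.294777… → ⌈·⌉ = 1108
j=18: r + 17k = 1174.905888… → ⌈·⌉ = 1175

26, 94, 161, 229, 296, 364, 432, 499, 567, 635, 702, 770, 837, 905, 973, 1040, 1108, 1175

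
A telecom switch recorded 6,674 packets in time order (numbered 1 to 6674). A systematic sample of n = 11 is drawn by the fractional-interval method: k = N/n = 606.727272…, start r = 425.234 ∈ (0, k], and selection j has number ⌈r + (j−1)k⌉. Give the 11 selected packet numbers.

j=1: r + 0k = 425.234 → ⌈·⌉ = 426
j=2: r + 1k = 1031.961272… → ⌈·⌉ = 1032
j=3: r + 2k = 1638.688545… → ⌈·⌉ = 1639
j=4: r + 3k = 2245.415818… → ⌈·⌉ = 2246
j=5: r + 4k = 2852.143090… → ⌈·⌉ = 2853
j=6: r + 5k = 3458.870363… → ⌈·⌉ = 3459
j=7: r + 6k = 4065.597636… → ⌈·⌉ = 4066
j=8: r + 7k = 4672.324909… → ⌈·⌉ = 4673
j=9: r + 8k = 5279.052181… → ⌈·⌉ = 5280
j=10: r + 9k = 5885.779454… → ⌈·⌉ = 5886
j=11: r + 10k = 6492.506727… → ⌈·⌉ = 6493

426, 1032, 1639, 2246, 2853, 3459, 4066, 4673, 5280, 5886, 6493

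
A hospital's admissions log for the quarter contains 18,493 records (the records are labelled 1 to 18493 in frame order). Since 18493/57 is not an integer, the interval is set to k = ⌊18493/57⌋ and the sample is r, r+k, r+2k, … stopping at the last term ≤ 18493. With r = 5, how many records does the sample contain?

k = ⌊18493/57⌋ = 324
Achieved size = ⌊(18493 − 5)/324⌋ + 1 = ⌊18488/324⌋ + 1 = 57 + 1 = 58
(last selection: 5 + 57×324 = 18473 ≤ 18493; next would be 18797 > 18493)

58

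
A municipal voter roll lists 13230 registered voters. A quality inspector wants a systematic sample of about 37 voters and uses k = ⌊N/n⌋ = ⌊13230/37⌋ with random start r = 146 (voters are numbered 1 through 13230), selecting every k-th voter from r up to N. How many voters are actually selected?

k = ⌊13230/37⌋ = 357
Achieved size = ⌊(13230 − 146)/357⌋ + 1 = ⌊13084/357⌋ + 1 = 36 + 1 = 37
(last selection: 146 + 36×357 = 12998 ≤ 13230; next would be 13355 > 13230)

37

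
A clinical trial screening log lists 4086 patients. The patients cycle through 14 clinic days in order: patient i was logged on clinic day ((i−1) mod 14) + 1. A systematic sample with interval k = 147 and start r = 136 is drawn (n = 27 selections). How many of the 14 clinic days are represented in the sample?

2

Consecutive selections differ by k = 147, so their clinic day numbers differ by 147 mod 14 = 7.
gcd(147, 14) = 7, so the sample visits 14/7 = 2 distinct residues mod 14.
Start 136 is clinic day 10; the clinic days hit are 3, 10.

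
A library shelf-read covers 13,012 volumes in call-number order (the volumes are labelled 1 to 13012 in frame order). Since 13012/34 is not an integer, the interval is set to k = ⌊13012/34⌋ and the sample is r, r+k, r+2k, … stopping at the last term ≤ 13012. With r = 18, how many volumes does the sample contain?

k = ⌊13012/34⌋ = 382
Achieved size = ⌊(13012 − 18)/382⌋ + 1 = ⌊12994/382⌋ + 1 = 34 + 1 = 35
(last selection: 18 + 34×382 = 13006 ≤ 13012; next would be 13388 > 13012)

35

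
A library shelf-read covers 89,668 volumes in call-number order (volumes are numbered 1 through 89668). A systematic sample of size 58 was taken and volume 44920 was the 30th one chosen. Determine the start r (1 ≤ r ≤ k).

86

k = 89668/58 = 1546
r = 44920 − (30−1)×1546 = 44920 − 44834 = 86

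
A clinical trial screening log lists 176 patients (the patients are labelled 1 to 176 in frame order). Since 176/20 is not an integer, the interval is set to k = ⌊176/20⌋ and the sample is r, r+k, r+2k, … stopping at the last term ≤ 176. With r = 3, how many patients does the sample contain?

22

k = ⌊176/20⌋ = 8
Achieved size = ⌊(176 − 3)/8⌋ + 1 = ⌊173/8⌋ + 1 = 21 + 1 = 22
(last selection: 3 + 21×8 = 171 ≤ 176; next would be 179 > 176)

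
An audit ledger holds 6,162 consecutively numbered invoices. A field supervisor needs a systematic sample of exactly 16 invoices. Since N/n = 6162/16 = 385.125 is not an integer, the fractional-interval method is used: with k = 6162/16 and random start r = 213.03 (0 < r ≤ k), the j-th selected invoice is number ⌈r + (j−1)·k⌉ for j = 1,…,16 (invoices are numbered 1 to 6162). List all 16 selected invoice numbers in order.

214, 599, 984, 1369, 1754, 2139, 2524, 2909, 3295, 3680, 4065, 4450, 4835, 5220, 5605, 5990

j=1: r + 0k = 213.03 → ⌈·⌉ = 214
j=2: r + 1k = 598.155 → ⌈·⌉ = 599
j=3: r + 2k = 983.28 → ⌈·⌉ = 984
j=4: r + 3k = 1368.405 → ⌈·⌉ = 1369
j=5: r + 4k = 1753.53 → ⌈·⌉ = 1754
j=6: r + 5k = 2138.655 → ⌈·⌉ = 2139
j=7: r + 6k = 2523.78 → ⌈·⌉ = 2524
j=8: r + 7k = 2908.905 → ⌈·⌉ = 2909
j=9: r + 8k = 3294.03 → ⌈·⌉ = 3295
j=10: r + 9k = 3679.155 → ⌈·⌉ = 3680
j=11: r + 10k = 4064.28 → ⌈·⌉ = 4065
j=12: r + 11k = 4449.405 → ⌈·⌉ = 4450
j=13: r + 12k = 4834.53 → ⌈·⌉ = 4835
j=14: r + 13k = 5219.655 → ⌈·⌉ = 5220
j=15: r + 14k = 5604.78 → ⌈·⌉ = 5605
j=16: r + 15k = 5989.905 → ⌈·⌉ = 5990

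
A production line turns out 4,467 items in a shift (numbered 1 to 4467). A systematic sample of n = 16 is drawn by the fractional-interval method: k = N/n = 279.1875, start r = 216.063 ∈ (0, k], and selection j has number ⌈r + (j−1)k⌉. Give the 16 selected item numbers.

j=1: r + 0k = 216.063 → ⌈·⌉ = 217
j=2: r + 1k = 495.2505 → ⌈·⌉ = 496
j=3: r + 2k = 774.438 → ⌈·⌉ = 775
j=4: r + 3k = 1053.6255 → ⌈·⌉ = 1054
j=5: r + 4k = 1332.813 → ⌈·⌉ = 1333
j=6: r + 5k = 1612.0005 → ⌈·⌉ = 1613
j=7: r + 6k = 1891.188 → ⌈·⌉ = 1892
j=8: r + 7k = 2170.3755 → ⌈·⌉ = 2171
j=9: r + 8k = 2449.563 → ⌈·⌉ = 2450
j=10: r + 9k = 2728.7505 → ⌈·⌉ = 2729
j=11: r + 10k = 3007.938 → ⌈·⌉ = 3008
j=12: r + 11k = 3287.1255 → ⌈·⌉ = 3288
j=13: r + 12k = 3566.313 → ⌈·⌉ = 3567
j=14: r + 13k = 3845.5005 → ⌈·⌉ = 3846
j=15: r + 14k = 4124.688 → ⌈·⌉ = 4125
j=16: r + 15k = 4403.8755 → ⌈·⌉ = 4404

217, 496, 775, 1054, 1333, 1613, 1892, 2171, 2450, 2729, 3008, 3288, 3567, 3846, 4125, 4404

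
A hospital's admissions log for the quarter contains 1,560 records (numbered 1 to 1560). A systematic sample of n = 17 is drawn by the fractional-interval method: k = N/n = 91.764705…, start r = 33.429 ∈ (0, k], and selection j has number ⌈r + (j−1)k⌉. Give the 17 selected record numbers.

34, 126, 217, 309, 401, 493, 585, 676, 768, 860, 952, 1043, 1135, 1227, 1319, 1410, 1502

j=1: r + 0k = 33.429 → ⌈·⌉ = 34
j=2: r + 1k = 125.193705… → ⌈·⌉ = 126
j=3: r + 2k = 216.958411… → ⌈·⌉ = 217
j=4: r + 3k = 308.723117… → ⌈·⌉ = 309
j=5: r + 4k = 400.487823… → ⌈·⌉ = 401
j=6: r + 5k = 492.252529… → ⌈·⌉ = 493
j=7: r + 6k = 584.017235… → ⌈·⌉ = 585
j=8: r + 7k = 675.781941… → ⌈·⌉ = 676
j=9: r + 8k = 767.546647… → ⌈·⌉ = 768
j=10: r + 9k = 859.311352… → ⌈·⌉ = 860
j=11: r + 10k = 951.076058… → ⌈·⌉ = 952
j=12: r + 11k = 1042.840764… → ⌈·⌉ = 1043
j=13: r + 12k = 1134.605470… → ⌈·⌉ = 1135
j=14: r + 13k = 1226.370176… → ⌈·⌉ = 1227
j=15: r + 14k = 1318.134882… → ⌈·⌉ = 1319
j=16: r + 15k = 1409.899588… → ⌈·⌉ = 1410
j=17: r + 16k = 1501.664294… → ⌈·⌉ = 1502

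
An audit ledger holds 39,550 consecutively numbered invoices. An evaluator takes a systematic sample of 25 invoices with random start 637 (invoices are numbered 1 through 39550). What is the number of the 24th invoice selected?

37023

k = 39550/25 = 1582
24th selection = r + (24−1)·k = 637 + 23×1582 = 637 + 36386 = 37023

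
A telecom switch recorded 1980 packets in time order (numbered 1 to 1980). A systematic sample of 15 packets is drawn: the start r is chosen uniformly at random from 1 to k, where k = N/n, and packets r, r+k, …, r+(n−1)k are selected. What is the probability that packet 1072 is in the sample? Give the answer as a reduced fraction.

1/132

k = 1980/15 = 132.
Packet 1072 is selected iff r ≡ 1072 (mod 132); exactly one such r in {1,…,132}.
Inclusion probability = 1/132.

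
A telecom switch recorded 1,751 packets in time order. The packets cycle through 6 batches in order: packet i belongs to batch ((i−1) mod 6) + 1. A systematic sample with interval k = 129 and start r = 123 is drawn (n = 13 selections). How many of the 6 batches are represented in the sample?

Consecutive selections differ by k = 129, so their batch numbers differ by 129 mod 6 = 3.
gcd(129, 6) = 3, so the sample visits 6/3 = 2 distinct residues mod 6.
Start 123 is batch 3; the batches hit are 3, 6.

2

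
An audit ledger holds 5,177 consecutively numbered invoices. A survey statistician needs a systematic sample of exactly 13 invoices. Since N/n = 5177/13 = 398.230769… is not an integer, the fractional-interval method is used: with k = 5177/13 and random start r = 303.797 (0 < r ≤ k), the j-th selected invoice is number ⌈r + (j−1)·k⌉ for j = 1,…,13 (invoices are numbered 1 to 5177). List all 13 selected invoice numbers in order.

j=1: r + 0k = 303.797 → ⌈·⌉ = 304
j=2: r + 1k = 702.027769… → ⌈·⌉ = 703
j=3: r + 2k = 1100.258538… → ⌈·⌉ = 1101
j=4: r + 3k = 1498.489307… → ⌈·⌉ = 1499
j=5: r + 4k = 1896.720076… → ⌈·⌉ = 1897
j=6: r + 5k = 2294.950846… → ⌈·⌉ = 2295
j=7: r + 6k = 2693.181615… → ⌈·⌉ = 2694
j=8: r + 7k = 3091.412384… → ⌈·⌉ = 3092
j=9: r + 8k = 3489.643153… → ⌈·⌉ = 3490
j=10: r + 9k = 3887.873923… → ⌈·⌉ = 3888
j=11: r + 10k = 4286.104692… → ⌈·⌉ = 4287
j=12: r + 11k = 4684.335461… → ⌈·⌉ = 4685
j=13: r + 12k = 5082.566230… → ⌈·⌉ = 5083

304, 703, 1101, 1499, 1897, 2295, 2694, 3092, 3490, 3888, 4287, 4685, 5083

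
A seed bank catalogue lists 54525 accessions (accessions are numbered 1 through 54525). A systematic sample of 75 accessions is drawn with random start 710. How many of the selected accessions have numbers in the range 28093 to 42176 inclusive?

k = 54525/75 = 727
First selection ≥ 28093: 710 + ⌈(28093−710)/727⌉·727 = 710 + 38×727 = 28336
Last selection ≤ 42176: 710 + ⌊(42176−710)/727⌋·727 = 710 + 57×727 = 42149
Count = 57 − 38 + 1 = 20

20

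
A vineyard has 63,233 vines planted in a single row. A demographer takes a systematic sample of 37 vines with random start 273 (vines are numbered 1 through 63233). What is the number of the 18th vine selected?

29326

k = 63233/37 = 1709
18th selection = r + (18−1)·k = 273 + 17×1709 = 273 + 29053 = 29326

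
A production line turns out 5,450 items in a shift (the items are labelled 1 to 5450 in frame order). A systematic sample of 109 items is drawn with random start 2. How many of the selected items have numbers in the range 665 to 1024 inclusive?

7

k = 5450/109 = 50
First selection ≥ 665: 2 + ⌈(665−2)/50⌉·50 = 2 + 14×50 = 702
Last selection ≤ 1024: 2 + ⌊(1024−2)/50⌋·50 = 2 + 20×50 = 1002
Count = 20 − 14 + 1 = 7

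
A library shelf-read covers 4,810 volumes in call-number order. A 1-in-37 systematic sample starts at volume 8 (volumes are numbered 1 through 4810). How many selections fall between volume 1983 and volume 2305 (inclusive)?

k = 37
First selection ≥ 1983: 8 + ⌈(1983−8)/37⌉·37 = 8 + 54×37 = 2006
Last selection ≤ 2305: 8 + ⌊(2305−8)/37⌋·37 = 8 + 62×37 = 2302
Count = 62 − 54 + 1 = 9

9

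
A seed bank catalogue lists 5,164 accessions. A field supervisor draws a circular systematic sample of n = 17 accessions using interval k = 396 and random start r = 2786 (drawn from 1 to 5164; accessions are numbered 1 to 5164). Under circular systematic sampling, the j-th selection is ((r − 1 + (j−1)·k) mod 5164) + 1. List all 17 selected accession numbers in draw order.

2786, 3182, 3578, 3974, 4370, 4766, 5162, 394, 790, 1186, 1582, 1978, 2374, 2770, 3166, 3562, 3958

Selection 1: 2786
Selection 2: 2786 + 396 = 3182
Selection 3: 3182 + 396 = 3578
Selection 4: 3578 + 396 = 3974
Selection 5: 3974 + 396 = 4370
Selection 6: 4370 + 396 = 4766
Selection 7: 4766 + 396 = 5162
Selection 8: 5162 + 396 = 5558 → 5558 − 5164 = 394
Selection 9: 394 + 396 = 790
Selection 10: 790 + 396 = 1186
Selection 11: 1186 + 396 = 1582
Selection 12: 1582 + 396 = 1978
Selection 13: 1978 + 396 = 2374
Selection 14: 2374 + 396 = 2770
Selection 15: 2770 + 396 = 3166
Selection 16: 3166 + 396 = 3562
Selection 17: 3562 + 396 = 3958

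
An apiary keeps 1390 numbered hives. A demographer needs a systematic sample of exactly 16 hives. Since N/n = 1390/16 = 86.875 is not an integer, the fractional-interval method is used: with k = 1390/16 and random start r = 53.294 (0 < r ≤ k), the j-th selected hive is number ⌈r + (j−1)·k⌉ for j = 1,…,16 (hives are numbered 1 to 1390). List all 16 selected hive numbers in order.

54, 141, 228, 314, 401, 488, 575, 662, 749, 836, 923, 1009, 1096, 1183, 1270, 1357

j=1: r + 0k = 53.294 → ⌈·⌉ = 54
j=2: r + 1k = 140.169 → ⌈·⌉ = 141
j=3: r + 2k = 227.044 → ⌈·⌉ = 228
j=4: r + 3k = 313.919 → ⌈·⌉ = 314
j=5: r + 4k = 400.794 → ⌈·⌉ = 401
j=6: r + 5k = 487.669 → ⌈·⌉ = 488
j=7: r + 6k = 574.544 → ⌈·⌉ = 575
j=8: r + 7k = 661.419 → ⌈·⌉ = 662
j=9: r + 8k = 748.294 → ⌈·⌉ = 749
j=10: r + 9k = 835.169 → ⌈·⌉ = 836
j=11: r + 10k = 922.044 → ⌈·⌉ = 923
j=12: r + 11k = 1008.919 → ⌈·⌉ = 1009
j=13: r + 12k = 1095.794 → ⌈·⌉ = 1096
j=14: r + 13k = 1182.669 → ⌈·⌉ = 1183
j=15: r + 14k = 1269.544 → ⌈·⌉ = 1270
j=16: r + 15k = 1356.419 → ⌈·⌉ = 1357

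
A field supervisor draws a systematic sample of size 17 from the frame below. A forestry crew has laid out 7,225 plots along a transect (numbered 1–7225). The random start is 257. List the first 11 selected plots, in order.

k = N/n = 7225/17 = 425
plot 1: 257
plot 2: 257 + 425 = 682
plot 3: 682 + 425 = 1107
plot 4: 1107 + 425 = 1532
plot 5: 1532 + 425 = 1957
plot 6: 1957 + 425 = 2382
plot 7: 2382 + 425 = 2807
plot 8: 2807 + 425 = 3232
plot 9: 3232 + 425 = 3657
plot 10: 3657 + 425 = 4082
plot 11: 4082 + 425 = 4507

257, 682, 1107, 1532, 1957, 2382, 2807, 3232, 3657, 4082, 4507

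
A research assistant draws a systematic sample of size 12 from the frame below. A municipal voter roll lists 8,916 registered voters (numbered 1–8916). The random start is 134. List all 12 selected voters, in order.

k = N/n = 8916/12 = 743
voter 1: 134
voter 2: 134 + 743 = 877
voter 3: 877 + 743 = 1620
voter 4: 1620 + 743 = 2363
voter 5: 2363 + 743 = 3106
voter 6: 3106 + 743 = 3849
voter 7: 3849 + 743 = 4592
voter 8: 4592 + 743 = 5335
voter 9: 5335 + 743 = 6078
voter 10: 6078 + 743 = 6821
voter 11: 6821 + 743 = 7564
voter 12: 7564 + 743 = 8307

134, 877, 1620, 2363, 3106, 3849, 4592, 5335, 6078, 6821, 7564, 8307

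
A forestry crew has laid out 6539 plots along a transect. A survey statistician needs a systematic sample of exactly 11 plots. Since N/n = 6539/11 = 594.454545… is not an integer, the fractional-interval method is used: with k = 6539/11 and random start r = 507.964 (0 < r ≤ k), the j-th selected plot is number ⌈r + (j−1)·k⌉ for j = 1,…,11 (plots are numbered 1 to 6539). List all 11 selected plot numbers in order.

j=1: r + 0k = 507.964 → ⌈·⌉ = 508
j=2: r + 1k = 1102.418545… → ⌈·⌉ = 1103
j=3: r + 2k = 1696.873090… → ⌈·⌉ = 1697
j=4: r + 3k = 2291.327636… → ⌈·⌉ = 2292
j=5: r + 4k = 2885.782181… → ⌈·⌉ = 2886
j=6: r + 5k = 3480.236727… → ⌈·⌉ = 3481
j=7: r + 6k = 4074.691272… → ⌈·⌉ = 4075
j=8: r + 7k = 4669.145818… → ⌈·⌉ = 4670
j=9: r + 8k = 5263.600363… → ⌈·⌉ = 5264
j=10: r + 9k = 5858.054909… → ⌈·⌉ = 5859
j=11: r + 10k = 6452.509454… → ⌈·⌉ = 6453

508, 1103, 1697, 2292, 2886, 3481, 4075, 4670, 5264, 5859, 6453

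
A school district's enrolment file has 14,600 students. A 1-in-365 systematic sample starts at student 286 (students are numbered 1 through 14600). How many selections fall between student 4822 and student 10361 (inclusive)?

15

k = 365
First selection ≥ 4822: 286 + ⌈(4822−286)/365⌉·365 = 286 + 13×365 = 5031
Last selection ≤ 10361: 286 + ⌊(10361−286)/365⌋·365 = 286 + 27×365 = 10141
Count = 27 − 13 + 1 = 15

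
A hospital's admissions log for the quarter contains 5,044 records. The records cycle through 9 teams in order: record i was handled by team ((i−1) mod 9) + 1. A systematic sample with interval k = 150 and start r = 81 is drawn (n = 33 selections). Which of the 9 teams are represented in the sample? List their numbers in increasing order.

3, 6, 9

Consecutive selections differ by k = 150, so their team numbers differ by 150 mod 9 = 6.
gcd(150, 9) = 3, so the sample visits 9/3 = 3 distinct residues mod 9.
Start 81 is team 9; the teams hit are 3, 6, 9.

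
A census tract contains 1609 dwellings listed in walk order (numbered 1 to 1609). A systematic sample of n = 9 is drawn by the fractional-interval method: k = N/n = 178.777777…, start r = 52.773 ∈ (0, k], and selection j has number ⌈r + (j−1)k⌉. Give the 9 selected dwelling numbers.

j=1: r + 0k = 52.773 → ⌈·⌉ = 53
j=2: r + 1k = 231.550777… → ⌈·⌉ = 232
j=3: r + 2k = 410.328555… → ⌈·⌉ = 411
j=4: r + 3k = 589.106333… → ⌈·⌉ = 590
j=5: r + 4k = 767.884111… → ⌈·⌉ = 768
j=6: r + 5k = 946.661888… → ⌈·⌉ = 947
j=7: r + 6k = 1125.439666… → ⌈·⌉ = 1126
j=8: r + 7k = 1304.217444… → ⌈·⌉ = 1305
j=9: r + 8k = 1482.995222… → ⌈·⌉ = 1483

53, 232, 411, 590, 768, 947, 1126, 1305, 1483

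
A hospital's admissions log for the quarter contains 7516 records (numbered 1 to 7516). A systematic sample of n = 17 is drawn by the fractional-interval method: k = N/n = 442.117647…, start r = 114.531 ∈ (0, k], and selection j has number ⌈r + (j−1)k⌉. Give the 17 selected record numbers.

j=1: r + 0k = 114.531 → ⌈·⌉ = 115
j=2: r + 1k = 556.648647… → ⌈·⌉ = 557
j=3: r + 2k = 998.766294… → ⌈·⌉ = 999
j=4: r + 3k = 1440.883941… → ⌈·⌉ = 1441
j=5: r + 4k = 1883.001588… → ⌈·⌉ = 1884
j=6: r + 5k = 2325.119235… → ⌈·⌉ = 2326
j=7: r + 6k = 2767.236882… → ⌈·⌉ = 2768
j=8: r + 7k = 3209.354529… → ⌈·⌉ = 3210
j=9: r + 8k = 3651.472176… → ⌈·⌉ = 3652
j=10: r + 9k = 4093.589823… → ⌈·⌉ = 4094
j=11: r + 10k = 4535.707470… → ⌈·⌉ = 4536
j=12: r + 11k = 4977.825117… → ⌈·⌉ = 4978
j=13: r + 12k = 5419.942764… → ⌈·⌉ = 5420
j=14: r + 13k = 5862.060411… → ⌈·⌉ = 5863
j=15: r + 14k = 6304.178058… → ⌈·⌉ = 6305
j=16: r + 15k = 6746.295705… → ⌈·⌉ = 6747
j=17: r + 16k = 7188.413352… → ⌈·⌉ = 7189

115, 557, 999, 1441, 1884, 2326, 2768, 3210, 3652, 4094, 4536, 4978, 5420, 5863, 6305, 6747, 7189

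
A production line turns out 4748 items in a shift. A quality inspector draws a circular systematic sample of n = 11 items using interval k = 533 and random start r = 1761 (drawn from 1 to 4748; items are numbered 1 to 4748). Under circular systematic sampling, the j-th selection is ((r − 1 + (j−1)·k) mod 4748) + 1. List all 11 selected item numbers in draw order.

Selection 1: 1761
Selection 2: 1761 + 533 = 2294
Selection 3: 2294 + 533 = 2827
Selection 4: 2827 + 533 = 3360
Selection 5: 3360 + 533 = 3893
Selection 6: 3893 + 533 = 4426
Selection 7: 4426 + 533 = 4959 → 4959 − 4748 = 211
Selection 8: 211 + 533 = 744
Selection 9: 744 + 533 = 1277
Selection 10: 1277 + 533 = 1810
Selection 11: 1810 + 533 = 2343

1761, 2294, 2827, 3360, 3893, 4426, 211, 744, 1277, 1810, 2343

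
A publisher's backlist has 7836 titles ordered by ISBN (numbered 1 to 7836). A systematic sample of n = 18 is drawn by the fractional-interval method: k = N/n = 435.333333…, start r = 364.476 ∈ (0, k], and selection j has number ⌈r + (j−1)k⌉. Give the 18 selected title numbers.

365, 800, 1236, 1671, 2106, 2542, 2977, 3412, 3848, 4283, 4718, 5154, 5589, 6024, 6460, 6895, 7330, 7766

j=1: r + 0k = 364.476 → ⌈·⌉ = 365
j=2: r + 1k = 799.809333… → ⌈·⌉ = 800
j=3: r + 2k = 1235.142666… → ⌈·⌉ = 1236
j=4: r + 3k = 1670.476 → ⌈·⌉ = 1671
j=5: r + 4k = 2105.809333… → ⌈·⌉ = 2106
j=6: r + 5k = 2541.142666… → ⌈·⌉ = 2542
j=7: r + 6k = 2976.476 → ⌈·⌉ = 2977
j=8: r + 7k = 3411.809333… → ⌈·⌉ = 3412
j=9: r + 8k = 3847.142666… → ⌈·⌉ = 3848
j=10: r + 9k = 4282.476 → ⌈·⌉ = 4283
j=11: r + 10k = 4717.809333… → ⌈·⌉ = 4718
j=12: r + 11k = 5153.142666… → ⌈·⌉ = 5154
j=13: r + 12k = 5588.476 → ⌈·⌉ = 5589
j=14: r + 13k = 6023.809333… → ⌈·⌉ = 6024
j=15: r + 14k = 6459.142666… → ⌈·⌉ = 6460
j=16: r + 15k = 6894.476 → ⌈·⌉ = 6895
j=17: r + 16k = 7329.809333… → ⌈·⌉ = 7330
j=18: r + 17k = 7765.142666… → ⌈·⌉ = 7766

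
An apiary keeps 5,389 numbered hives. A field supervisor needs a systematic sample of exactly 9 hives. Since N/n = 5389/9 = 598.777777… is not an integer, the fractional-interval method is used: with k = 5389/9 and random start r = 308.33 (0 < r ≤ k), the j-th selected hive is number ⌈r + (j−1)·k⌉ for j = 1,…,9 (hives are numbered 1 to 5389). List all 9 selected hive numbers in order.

j=1: r + 0k = 308.33 → ⌈·⌉ = 309
j=2: r + 1k = 907.107777… → ⌈·⌉ = 908
j=3: r + 2k = 1505.885555… → ⌈·⌉ = 1506
j=4: r + 3k = 2104.663333… → ⌈·⌉ = 2105
j=5: r + 4k = 2703.441111… → ⌈·⌉ = 2704
j=6: r + 5k = 3302.218888… → ⌈·⌉ = 3303
j=7: r + 6k = 3900.996666… → ⌈·⌉ = 3901
j=8: r + 7k = 4499.774444… → ⌈·⌉ = 4500
j=9: r + 8k = 5098.552222… → ⌈·⌉ = 5099

309, 908, 1506, 2105, 2704, 3303, 3901, 4500, 5099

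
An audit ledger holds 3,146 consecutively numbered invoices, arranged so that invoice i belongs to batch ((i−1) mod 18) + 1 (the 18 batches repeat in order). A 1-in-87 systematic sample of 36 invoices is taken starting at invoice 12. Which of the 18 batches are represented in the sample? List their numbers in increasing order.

3, 6, 9, 12, 15, 18

Consecutive selections differ by k = 87, so their batch numbers differ by 87 mod 18 = 15.
gcd(87, 18) = 3, so the sample visits 18/3 = 6 distinct residues mod 18.
Start 12 is batch 12; the batches hit are 3, 6, 9, 12, 15, 18.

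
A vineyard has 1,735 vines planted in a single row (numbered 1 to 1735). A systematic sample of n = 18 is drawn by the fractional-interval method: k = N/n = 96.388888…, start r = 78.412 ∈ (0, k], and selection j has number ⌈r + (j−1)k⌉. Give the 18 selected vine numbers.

79, 175, 272, 368, 464, 561, 657, 754, 850, 946, 1043, 1139, 1236, 1332, 1428, 1525, 1621, 1718

j=1: r + 0k = 78.412 → ⌈·⌉ = 79
j=2: r + 1k = 174.800888… → ⌈·⌉ = 175
j=3: r + 2k = 271.189777… → ⌈·⌉ = 272
j=4: r + 3k = 367.578666… → ⌈·⌉ = 368
j=5: r + 4k = 463.967555… → ⌈·⌉ = 464
j=6: r + 5k = 560.356444… → ⌈·⌉ = 561
j=7: r + 6k = 656.745333… → ⌈·⌉ = 657
j=8: r + 7k = 753.134222… → ⌈·⌉ = 754
j=9: r + 8k = 849.523111… → ⌈·⌉ = 850
j=10: r + 9k = 945.912 → ⌈·⌉ = 946
j=11: r + 10k = 1042.300888… → ⌈·⌉ = 1043
j=12: r + 11k = 1138.689777… → ⌈·⌉ = 1139
j=13: r + 12k = 1235.078666… → ⌈·⌉ = 1236
j=14: r + 13k = 1331.467555… → ⌈·⌉ = 1332
j=15: r + 14k = 1427.856444… → ⌈·⌉ = 1428
j=16: r + 15k = 1524.245333… → ⌈·⌉ = 1525
j=17: r + 16k = 1620.634222… → ⌈·⌉ = 1621
j=18: r + 17k = 1717.023111… → ⌈·⌉ = 1718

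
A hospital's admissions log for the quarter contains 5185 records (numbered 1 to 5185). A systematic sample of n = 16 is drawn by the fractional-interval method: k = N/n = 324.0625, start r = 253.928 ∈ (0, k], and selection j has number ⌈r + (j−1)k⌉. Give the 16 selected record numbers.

254, 578, 903, 1227, 1551, 1875, 2199, 2523, 2847, 3171, 3495, 3819, 4143, 4467, 4791, 5115

j=1: r + 0k = 253.928 → ⌈·⌉ = 254
j=2: r + 1k = 577.9905 → ⌈·⌉ = 578
j=3: r + 2k = 902.053 → ⌈·⌉ = 903
j=4: r + 3k = 1226.1155 → ⌈·⌉ = 1227
j=5: r + 4k = 1550.178 → ⌈·⌉ = 1551
j=6: r + 5k = 1874.2405 → ⌈·⌉ = 1875
j=7: r + 6k = 2198.303 → ⌈·⌉ = 2199
j=8: r + 7k = 2522.3655 → ⌈·⌉ = 2523
j=9: r + 8k = 2846.428 → ⌈·⌉ = 2847
j=10: r + 9k = 3170.4905 → ⌈·⌉ = 3171
j=11: r + 10k = 3494.553 → ⌈·⌉ = 3495
j=12: r + 11k = 3818.6155 → ⌈·⌉ = 3819
j=13: r + 12k = 4142.678 → ⌈·⌉ = 4143
j=14: r + 13k = 4466.7405 → ⌈·⌉ = 4467
j=15: r + 14k = 4790.803 → ⌈·⌉ = 4791
j=16: r + 15k = 5114.8655 → ⌈·⌉ = 5115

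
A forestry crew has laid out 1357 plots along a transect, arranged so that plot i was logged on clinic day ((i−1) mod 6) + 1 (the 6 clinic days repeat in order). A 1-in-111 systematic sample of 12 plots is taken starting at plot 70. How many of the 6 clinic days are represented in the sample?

2

Consecutive selections differ by k = 111, so their clinic day numbers differ by 111 mod 6 = 3.
gcd(111, 6) = 3, so the sample visits 6/3 = 2 distinct residues mod 6.
Start 70 is clinic day 4; the clinic days hit are 1, 4.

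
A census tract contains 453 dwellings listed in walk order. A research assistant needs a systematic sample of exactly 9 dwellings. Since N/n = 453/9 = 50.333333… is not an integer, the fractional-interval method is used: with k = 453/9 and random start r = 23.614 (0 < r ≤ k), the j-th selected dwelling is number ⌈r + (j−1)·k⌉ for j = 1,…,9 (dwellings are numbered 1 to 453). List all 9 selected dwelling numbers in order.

24, 74, 125, 175, 225, 276, 326, 376, 427

j=1: r + 0k = 23.614 → ⌈·⌉ = 24
j=2: r + 1k = 73.947333… → ⌈·⌉ = 74
j=3: r + 2k = 124.280666… → ⌈·⌉ = 125
j=4: r + 3k = 174.614 → ⌈·⌉ = 175
j=5: r + 4k = 224.947333… → ⌈·⌉ = 225
j=6: r + 5k = 275.280666… → ⌈·⌉ = 276
j=7: r + 6k = 325.614 → ⌈·⌉ = 326
j=8: r + 7k = 375.947333… → ⌈·⌉ = 376
j=9: r + 8k = 426.280666… → ⌈·⌉ = 427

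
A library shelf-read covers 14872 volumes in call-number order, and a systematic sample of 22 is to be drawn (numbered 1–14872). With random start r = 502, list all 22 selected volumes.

502, 1178, 1854, 2530, 3206, 3882, 4558, 5234, 5910, 6586, 7262, 7938, 8614, 9290, 9966, 10642, 11318, 11994, 12670, 13346, 14022, 14698

k = N/n = 14872/22 = 676
volume 1: 502
volume 2: 502 + 676 = 1178
volume 3: 1178 + 676 = 1854
volume 4: 1854 + 676 = 2530
volume 5: 2530 + 676 = 3206
volume 6: 3206 + 676 = 3882
volume 7: 3882 + 676 = 4558
volume 8: 4558 + 676 = 5234
volume 9: 5234 + 676 = 5910
volume 10: 5910 + 676 = 6586
volume 11: 6586 + 676 = 7262
volume 12: 7262 + 676 = 7938
volume 13: 7938 + 676 = 8614
volume 14: 8614 + 676 = 9290
volume 15: 9290 + 676 = 9966
volume 16: 9966 + 676 = 10642
volume 17: 10642 + 676 = 11318
volume 18: 11318 + 676 = 11994
volume 19: 11994 + 676 = 12670
volume 20: 12670 + 676 = 13346
volume 21: 13346 + 676 = 14022
volume 22: 14022 + 676 = 14698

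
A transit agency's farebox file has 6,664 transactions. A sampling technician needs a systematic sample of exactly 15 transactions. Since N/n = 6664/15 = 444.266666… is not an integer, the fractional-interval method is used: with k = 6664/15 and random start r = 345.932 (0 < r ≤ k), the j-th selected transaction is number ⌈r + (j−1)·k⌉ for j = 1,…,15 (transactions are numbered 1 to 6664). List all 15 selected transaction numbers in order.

j=1: r + 0k = 345.932 → ⌈·⌉ = 346
j=2: r + 1k = 790.198666… → ⌈·⌉ = 791
j=3: r + 2k = 1234.465333… → ⌈·⌉ = 1235
j=4: r + 3k = 1678.732 → ⌈·⌉ = 1679
j=5: r + 4k = 2122.998666… → ⌈·⌉ = 2123
j=6: r + 5k = 2567.265333… → ⌈·⌉ = 2568
j=7: r + 6k = 3011.532 → ⌈·⌉ = 3012
j=8: r + 7k = 3455.798666… → ⌈·⌉ = 3456
j=9: r + 8k = 3900.065333… → ⌈·⌉ = 3901
j=10: r + 9k = 4344.332 → ⌈·⌉ = 4345
j=11: r + 10k = 4788.598666… → ⌈·⌉ = 4789
j=12: r + 11k = 5232.865333… → ⌈·⌉ = 5233
j=13: r + 12k = 5677.132 → ⌈·⌉ = 5678
j=14: r + 13k = 6121.398666… → ⌈·⌉ = 6122
j=15: r + 14k = 6565.665333… → ⌈·⌉ = 6566

346, 791, 1235, 1679, 2123, 2568, 3012, 3456, 3901, 4345, 4789, 5233, 5678, 6122, 6566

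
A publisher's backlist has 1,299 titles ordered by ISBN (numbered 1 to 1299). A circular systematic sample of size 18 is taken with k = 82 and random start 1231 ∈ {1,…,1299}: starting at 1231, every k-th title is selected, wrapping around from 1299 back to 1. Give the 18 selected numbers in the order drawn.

Selection 1: 1231
Selection 2: 1231 + 82 = 1313 → 1313 − 1299 = 14
Selection 3: 14 + 82 = 96
Selection 4: 96 + 82 = 178
Selection 5: 178 + 82 = 260
Selection 6: 260 + 82 = 342
Selection 7: 342 + 82 = 424
Selection 8: 424 + 82 = 506
Selection 9: 506 + 82 = 588
Selection 10: 588 + 82 = 670
Selection 11: 670 + 82 = 752
Selection 12: 752 + 82 = 834
Selection 13: 834 + 82 = 916
Selection 14: 916 + 82 = 998
Selection 15: 998 + 82 = 1080
Selection 16: 1080 + 82 = 1162
Selection 17: 1162 + 82 = 1244
Selection 18: 1244 + 82 = 1326 → 1326 − 1299 = 27

1231, 14, 96, 178, 260, 342, 424, 506, 588, 670, 752, 834, 916, 998, 1080, 1162, 1244, 27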